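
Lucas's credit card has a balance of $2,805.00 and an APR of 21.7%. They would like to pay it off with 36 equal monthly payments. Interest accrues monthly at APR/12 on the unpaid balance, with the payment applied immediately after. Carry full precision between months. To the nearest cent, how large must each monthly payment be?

Monthly rate r = 21.7%/12 = 1.80833% = 0.0180833.
Level-payment amortization: P = B₀·r / (1 − (1+r)^(−n)) = 2805.00·0.0180833 / (1 − 1.01808^(−36)).
Denominator 1 − (1+r)^(−36) = 0.475433928.
P = 50.7238 / 0.475433928 ≈ 106.69.

$106.69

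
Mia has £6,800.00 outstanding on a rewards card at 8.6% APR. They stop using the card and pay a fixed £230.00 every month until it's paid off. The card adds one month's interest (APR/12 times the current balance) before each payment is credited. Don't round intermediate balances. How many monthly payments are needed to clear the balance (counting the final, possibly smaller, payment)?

Monthly rate r = 8.6%/12 = 0.716667% = 0.00716667.
Recurrence: B ← B·(1+r) − £230.00.
Month 1: interest £48.73; balance after payment £6,618.73.
Month 2: interest £47.43; balance after payment £6,436.17.
Closed form: n = −ln(1 − rB₀/P)/ln(1+r) = −ln(0.78812)/ln(1.00717) ≈ 33.344, so the balance reaches zero during payment 34.

34 months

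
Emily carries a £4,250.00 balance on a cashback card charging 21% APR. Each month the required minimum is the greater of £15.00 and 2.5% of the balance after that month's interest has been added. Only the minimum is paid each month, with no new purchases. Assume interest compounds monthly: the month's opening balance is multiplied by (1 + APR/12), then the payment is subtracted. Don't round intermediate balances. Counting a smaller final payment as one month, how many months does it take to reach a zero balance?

Monthly rate r = 21%/12 = 1.75% = 0.0175.
While 2.5% of the post-interest balance exceeds £15.00, each month B ← (B·(1+r))·(1 − 0.025), i.e. B shrinks by the factor (1+r)·0.975 = 0.99206.
This holds for months 1–248. Entering month 249 the balance is £588.94; 2.5% of the post-interest balance is now below £15.00, so the flat £15.00 minimum applies from here.
From month 249 a fixed £15.00 at rate r clears £588.94 in 67 more payments. Total: 248 + 67 = 315 months.

315 months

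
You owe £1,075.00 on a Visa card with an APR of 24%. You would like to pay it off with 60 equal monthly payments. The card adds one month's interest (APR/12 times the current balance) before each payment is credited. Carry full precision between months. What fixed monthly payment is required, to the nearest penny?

Monthly rate r = 24%/12 = 2% = 0.02.
Level-payment amortization: P = B₀·r / (1 − (1+r)^(−n)) = 1075.00·0.02 / (1 − 1.02^(−60)).
Denominator 1 − (1+r)^(−60) = 0.695217734.
P = 21.5 / 0.695217734 ≈ 30.93.

£30.93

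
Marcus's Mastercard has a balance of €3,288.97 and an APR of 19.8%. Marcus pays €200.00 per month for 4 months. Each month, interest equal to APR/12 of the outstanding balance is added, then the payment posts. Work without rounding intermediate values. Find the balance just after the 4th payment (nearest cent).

Monthly rate r = 19.8%/12 = 1.65% = 0.0165.
Each month: B ← B·(1+r) − €200.00.
Month 1: interest €54.27; balance after payment €3,143.24.
Month 2: interest €51.86; balance after payment €2,995.10.
Month 3: interest €49.42; balance after payment €2,844.52.
Month 4: interest €46.93; balance after payment €2,691.46.

€2,691.46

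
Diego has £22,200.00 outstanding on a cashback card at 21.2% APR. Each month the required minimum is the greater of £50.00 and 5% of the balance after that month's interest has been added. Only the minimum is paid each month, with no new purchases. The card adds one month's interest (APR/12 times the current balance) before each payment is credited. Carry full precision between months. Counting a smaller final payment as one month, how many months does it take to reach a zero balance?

117 months

Monthly rate r = 21.2%/12 = 1.76667% = 0.0176667.
While 5% of the post-interest balance exceeds £50.00, each month B ← (B·(1+r))·(1 − 0.05), i.e. B shrinks by the factor (1+r)·0.95 = 0.96678.
This holds for months 1–93. Entering month 94 the balance is £959.32; 5% of the post-interest balance is now below £50.00, so the flat £50.00 minimum applies from here.
From month 94 a fixed £50.00 at rate r clears £959.32 in 24 more payments. Total: 93 + 24 = 117 months.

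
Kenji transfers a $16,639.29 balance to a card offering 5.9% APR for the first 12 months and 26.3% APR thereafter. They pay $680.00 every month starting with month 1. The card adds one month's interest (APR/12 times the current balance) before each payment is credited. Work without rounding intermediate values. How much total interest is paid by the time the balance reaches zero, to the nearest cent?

$2,645.73

Promo months 1–12 at r₀ = 5.9%/12 = 0.00491667; months 13+ at r₁ = 26.3%/12 = 0.0219167.
After month 12: iterate B ← B·(1+r₀) − $680.00 for 12 months → $9,263.68.
Then at r₁ with $680.00/mo: n₂ = −ln(1 − r₁·B/P)/ln(1+r₁) ≈ 16.36 → 17 more payments.
Total paid = 28·$680.00 + $245.02 = $19,285.02; interest = $19,285.02 − $16,639.29 = $2,645.73.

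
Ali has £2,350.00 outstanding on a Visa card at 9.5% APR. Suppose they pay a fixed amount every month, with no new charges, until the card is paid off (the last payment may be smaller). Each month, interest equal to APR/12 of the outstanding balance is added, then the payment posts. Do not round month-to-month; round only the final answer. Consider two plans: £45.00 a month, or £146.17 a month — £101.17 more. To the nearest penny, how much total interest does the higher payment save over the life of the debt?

Monthly rate r = 9.5%/12 = 0.791667% = 0.00791667.
At £45.00/mo: n = ⌈−ln(1 − rB₀/P)/ln(1+r)⌉ = 68 payments (last £29.31); total interest = total paid − £2,350.00 = £694.31.
At £146.17/mo: 18 payments (last £38.75); total interest £173.64.
Interest saved = £694.31 − £173.64 = £520.67.

£520.67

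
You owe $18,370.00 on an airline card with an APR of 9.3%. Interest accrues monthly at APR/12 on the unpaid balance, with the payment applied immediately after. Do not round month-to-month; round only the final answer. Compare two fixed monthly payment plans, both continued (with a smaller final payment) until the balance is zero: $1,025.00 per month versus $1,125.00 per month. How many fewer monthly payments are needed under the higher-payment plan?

Monthly rate r = 9.3%/12 = 0.775% = 0.00775.
At $1,025.00/mo: n = ⌈−ln(1 − rB₀/P)/ln(1+r)⌉ = 20 payments (last $380.20); total interest = total paid − $18,370.00 = $1,485.20.
At $1,125.00/mo: 18 payments (last $592.87); total interest $1,347.87.
Payments saved = 20 − 18 = 2.

2 fewer payments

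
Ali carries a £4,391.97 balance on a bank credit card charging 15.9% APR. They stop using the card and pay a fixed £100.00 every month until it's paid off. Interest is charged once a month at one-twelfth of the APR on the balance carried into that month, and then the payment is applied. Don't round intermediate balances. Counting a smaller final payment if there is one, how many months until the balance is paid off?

Monthly rate r = 15.9%/12 = 1.325% = 0.01325.
Recurrence: B ← B·(1+r) − £100.00.
Month 1: interest £58.19; balance after payment £4,350.16.
Month 2: interest £57.64; balance after payment £4,307.80.
Closed form: n = −ln(1 − rB₀/P)/ln(1+r) = −ln(0.41806)/ln(1.01325) ≈ 66.256, so the balance reaches zero during payment 67.

67 months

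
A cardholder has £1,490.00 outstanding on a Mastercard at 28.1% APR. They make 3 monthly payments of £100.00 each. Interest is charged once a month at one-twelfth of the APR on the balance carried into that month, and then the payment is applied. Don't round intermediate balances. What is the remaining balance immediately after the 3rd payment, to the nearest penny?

Monthly rate r = 28.1%/12 = 2.34167% = 0.0234167.
Each month: B ← B·(1+r) − £100.00.
Month 1: interest £34.89; balance after payment £1,424.89.
Month 2: interest £33.37; balance after payment £1,358.26.
Month 3: interest £31.81; balance after payment £1,290.06.

£1,290.06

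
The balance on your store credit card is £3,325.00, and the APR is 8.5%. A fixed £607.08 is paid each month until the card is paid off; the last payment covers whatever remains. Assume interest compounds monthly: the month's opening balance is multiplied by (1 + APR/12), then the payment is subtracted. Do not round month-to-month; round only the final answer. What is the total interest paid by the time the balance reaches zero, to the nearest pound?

Monthly rate r = 8.5%/12 = 0.708333% = 0.00708333.
Payoff takes n = ⌈−ln(1 − rB₀/P)/ln(1+r)⌉ = ⌈5.606⌉ = 6 payments; the last is £368.32.
Total paid = 5·£607.08 + £368.32 = £3,403.72.
Total interest = total paid − principal = £3,403.72 − £3,325.00 = £78.72.

£79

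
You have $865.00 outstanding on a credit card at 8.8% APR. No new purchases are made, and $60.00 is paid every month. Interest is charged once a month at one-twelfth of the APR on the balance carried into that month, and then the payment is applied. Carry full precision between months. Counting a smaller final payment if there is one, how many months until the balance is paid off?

16 payments

Monthly rate r = 8.8%/12 = 0.733333% = 0.00733333.
Recurrence: B ← B·(1+r) − $60.00.
Month 1: interest $6.34; balance after payment $811.34.
Month 2: interest $5.95; balance after payment $757.29.
Closed form: n = −ln(1 − rB₀/P)/ln(1+r) = −ln(0.89428)/ln(1.00733) ≈ 15.293, so the balance reaches zero during payment 16.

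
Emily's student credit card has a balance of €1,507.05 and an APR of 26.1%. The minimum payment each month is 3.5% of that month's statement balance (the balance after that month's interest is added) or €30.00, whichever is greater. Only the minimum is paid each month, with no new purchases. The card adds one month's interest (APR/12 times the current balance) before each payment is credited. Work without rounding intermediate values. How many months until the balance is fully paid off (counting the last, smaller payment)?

86 months

Monthly rate r = 26.1%/12 = 2.175% = 0.02175.
While 3.5% of the post-interest balance exceeds €30.00, each month B ← (B·(1+r))·(1 − 0.035), i.e. B shrinks by the factor (1+r)·0.965 = 0.98599.
This holds for months 1–42. Entering month 43 the balance is €833.20; 3.5% of the post-interest balance is now below €30.00, so the flat €30.00 minimum applies from here.
From month 43 a fixed €30.00 at rate r clears €833.20 in 44 more payments. Total: 42 + 44 = 86 months.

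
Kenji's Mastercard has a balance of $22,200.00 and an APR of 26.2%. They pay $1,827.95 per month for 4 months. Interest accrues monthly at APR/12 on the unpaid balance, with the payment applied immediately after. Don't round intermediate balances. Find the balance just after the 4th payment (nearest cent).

$16,648.46

Monthly rate r = 26.2%/12 = 2.18333% = 0.0218333.
Each month: B ← B·(1+r) − $1,827.95.
Month 1: interest $484.70; balance after payment $20,856.75.
Month 2: interest $455.37; balance after payment $19,484.17.
Month 3: interest $425.40; balance after payment $18,081.63.
Month 4: interest $394.78; balance after payment $16,648.46.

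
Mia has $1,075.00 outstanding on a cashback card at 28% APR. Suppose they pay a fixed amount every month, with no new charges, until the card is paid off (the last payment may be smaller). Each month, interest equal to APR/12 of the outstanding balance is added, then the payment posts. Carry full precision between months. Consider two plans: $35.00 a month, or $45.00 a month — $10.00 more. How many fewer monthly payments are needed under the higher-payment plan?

Monthly rate r = 28%/12 = 2.33333% = 0.0233333.
At $35.00/mo: n = ⌈−ln(1 − rB₀/P)/ln(1+r)⌉ = 55 payments (last $23.77); total interest = total paid − $1,075.00 = $838.77.
At $45.00/mo: 36 payments (last $15.38); total interest $515.38.
Payments saved = 55 − 36 = 19.

19 fewer payments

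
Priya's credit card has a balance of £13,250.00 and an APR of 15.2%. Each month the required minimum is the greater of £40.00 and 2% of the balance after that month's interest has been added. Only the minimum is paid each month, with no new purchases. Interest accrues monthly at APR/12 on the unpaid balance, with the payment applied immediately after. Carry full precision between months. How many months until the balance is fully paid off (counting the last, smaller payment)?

328 months

Monthly rate r = 15.2%/12 = 1.26667% = 0.0126667.
While 2% of the post-interest balance exceeds £40.00, each month B ← (B·(1+r))·(1 − 0.02), i.e. B shrinks by the factor (1+r)·0.98 = 0.99241.
This holds for months 1–250. Entering month 251 the balance is £1,974.07; 2% of the post-interest balance is now below £40.00, so the flat £40.00 minimum applies from here.
From month 251 a fixed £40.00 at rate r clears £1,974.07 in 78 more payments. Total: 250 + 78 = 328 months.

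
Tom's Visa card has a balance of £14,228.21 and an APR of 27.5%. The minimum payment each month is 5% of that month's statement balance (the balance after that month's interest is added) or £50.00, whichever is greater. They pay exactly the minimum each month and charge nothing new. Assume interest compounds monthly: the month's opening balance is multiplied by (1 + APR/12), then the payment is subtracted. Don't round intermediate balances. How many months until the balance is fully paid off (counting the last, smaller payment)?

Monthly rate r = 27.5%/12 = 2.29167% = 0.0229167.
While 5% of the post-interest balance exceeds £50.00, each month B ← (B·(1+r))·(1 − 0.05), i.e. B shrinks by the factor (1+r)·0.95 = 0.97177.
This holds for months 1–94. Entering month 95 the balance is £964.17; 5% of the post-interest balance is now below £50.00, so the flat £50.00 minimum applies from here.
From month 95 a fixed £50.00 at rate r clears £964.17 in 26 more payments. Total: 94 + 26 = 120 months.

120 months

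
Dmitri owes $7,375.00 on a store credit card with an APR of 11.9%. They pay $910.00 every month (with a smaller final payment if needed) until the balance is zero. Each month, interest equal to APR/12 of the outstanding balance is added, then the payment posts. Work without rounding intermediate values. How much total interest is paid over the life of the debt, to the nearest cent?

$352.44

Monthly rate r = 11.9%/12 = 0.991667% = 0.00991667.
Payoff takes n = ⌈−ln(1 − rB₀/P)/ln(1+r)⌉ = ⌈8.490⌉ = 9 payments; the last is $447.44.
Total paid = 8·$910.00 + $447.44 = $7,727.44.
Total interest = total paid − principal = $7,727.44 − $7,375.00 = $352.44.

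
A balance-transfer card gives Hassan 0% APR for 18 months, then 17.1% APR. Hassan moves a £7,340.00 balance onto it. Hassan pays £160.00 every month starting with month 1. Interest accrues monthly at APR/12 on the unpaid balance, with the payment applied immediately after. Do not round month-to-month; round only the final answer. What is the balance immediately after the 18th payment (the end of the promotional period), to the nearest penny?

£4,460.00

Promo months 1–18 at r₀ = 0%/12 = 0; months 19+ at r₁ = 17.1%/12 = 0.01425.
After month 18 (no interest yet): B = £7,340.00 − 18·£160.00 = £4,460.00.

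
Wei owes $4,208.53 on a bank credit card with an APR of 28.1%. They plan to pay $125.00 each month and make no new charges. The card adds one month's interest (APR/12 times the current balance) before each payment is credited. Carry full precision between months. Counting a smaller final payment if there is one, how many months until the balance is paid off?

68 payments

Monthly rate r = 28.1%/12 = 2.34167% = 0.0234167.
Recurrence: B ← B·(1+r) − $125.00.
Month 1: interest $98.55; balance after payment $4,182.08.
Month 2: interest $97.93; balance after payment $4,155.01.
Closed form: n = −ln(1 − rB₀/P)/ln(1+r) = −ln(0.2116)/ln(1.02342) ≈ 67.096, so the balance reaches zero during payment 68.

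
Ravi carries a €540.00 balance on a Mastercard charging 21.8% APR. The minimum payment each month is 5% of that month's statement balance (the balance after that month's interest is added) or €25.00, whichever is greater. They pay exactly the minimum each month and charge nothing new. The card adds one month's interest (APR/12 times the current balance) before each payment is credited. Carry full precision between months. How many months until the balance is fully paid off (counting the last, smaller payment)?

28 months

Monthly rate r = 21.8%/12 = 1.81667% = 0.0181667.
While 5% of the post-interest balance exceeds €25.00, each month B ← (B·(1+r))·(1 − 0.05), i.e. B shrinks by the factor (1+r)·0.95 = 0.96726.
This holds for months 1–3. Entering month 4 the balance is €488.68; 5% of the post-interest balance is now below €25.00, so the flat €25.00 minimum applies from here.
From month 4 a fixed €25.00 at rate r clears €488.68 in 25 more payments. Total: 3 + 25 = 28 months.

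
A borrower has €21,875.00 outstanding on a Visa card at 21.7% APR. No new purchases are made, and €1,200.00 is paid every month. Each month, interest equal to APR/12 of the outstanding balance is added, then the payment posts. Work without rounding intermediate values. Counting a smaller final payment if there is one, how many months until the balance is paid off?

Monthly rate r = 21.7%/12 = 1.80833% = 0.0180833.
Recurrence: B ← B·(1+r) − €1,200.00.
Month 1: interest €395.57; balance after payment €21,070.57.
Month 2: interest €381.03; balance after payment €20,251.60.
Closed form: n = −ln(1 − rB₀/P)/ln(1+r) = −ln(0.67036)/ln(1.01808) ≈ 22.316, so the balance reaches zero during payment 23.

23 months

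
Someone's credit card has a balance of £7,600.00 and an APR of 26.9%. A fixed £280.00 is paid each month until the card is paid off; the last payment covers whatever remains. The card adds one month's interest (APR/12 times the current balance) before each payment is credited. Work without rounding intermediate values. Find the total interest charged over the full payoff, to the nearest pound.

£4,243

Monthly rate r = 26.9%/12 = 2.24167% = 0.0224167.
Payoff takes n = ⌈−ln(1 − rB₀/P)/ln(1+r)⌉ = ⌈42.295⌉ = 43 payments; the last is £83.32.
Total paid = 42·£280.00 + £83.32 = £11,843.32.
Total interest = total paid − principal = £11,843.32 − £7,600.00 = £4,243.32.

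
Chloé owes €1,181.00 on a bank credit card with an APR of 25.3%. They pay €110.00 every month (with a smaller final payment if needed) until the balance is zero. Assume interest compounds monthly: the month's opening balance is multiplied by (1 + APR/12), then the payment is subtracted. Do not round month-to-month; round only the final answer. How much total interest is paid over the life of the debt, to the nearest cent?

€172.33

Monthly rate r = 25.3%/12 = 2.10833% = 0.0210833.
Payoff takes n = ⌈−ln(1 − rB₀/P)/ln(1+r)⌉ = ⌈12.301⌉ = 13 payments; the last is €33.33.
Total paid = 12·€110.00 + €33.33 = €1,353.33.
Total interest = total paid − principal = €1,353.33 − €1,181.00 = €172.33.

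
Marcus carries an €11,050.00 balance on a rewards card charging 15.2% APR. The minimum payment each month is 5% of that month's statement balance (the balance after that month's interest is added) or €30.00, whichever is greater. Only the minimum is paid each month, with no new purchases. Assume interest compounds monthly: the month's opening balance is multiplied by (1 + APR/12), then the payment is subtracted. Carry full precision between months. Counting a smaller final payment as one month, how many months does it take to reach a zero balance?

Monthly rate r = 15.2%/12 = 1.26667% = 0.0126667.
While 5% of the post-interest balance exceeds €30.00, each month B ← (B·(1+r))·(1 − 0.05), i.e. B shrinks by the factor (1+r)·0.95 = 0.96203.
This holds for months 1–76. Entering month 77 the balance is €583.19; 5% of the post-interest balance is now below €30.00, so the flat €30.00 minimum applies from here.
From month 77 a fixed €30.00 at rate r clears €583.19 in 23 more payments. Total: 76 + 23 = 99 months.

99 months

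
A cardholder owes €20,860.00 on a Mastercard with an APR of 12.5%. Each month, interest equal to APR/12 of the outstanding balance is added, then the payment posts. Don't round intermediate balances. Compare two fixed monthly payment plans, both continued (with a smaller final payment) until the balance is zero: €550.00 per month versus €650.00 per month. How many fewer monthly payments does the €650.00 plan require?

Monthly rate r = 12.5%/12 = 1.04167% = 0.0104167.
At €550.00/mo: n = ⌈−ln(1 − rB₀/P)/ln(1+r)⌉ = 49 payments (last €278.73); total interest = total paid − €20,860.00 = €5,818.73.
At €650.00/mo: 40 payments (last €173.76); total interest €4,663.76.
Payments saved = 49 − 40 = 9.

9 fewer payments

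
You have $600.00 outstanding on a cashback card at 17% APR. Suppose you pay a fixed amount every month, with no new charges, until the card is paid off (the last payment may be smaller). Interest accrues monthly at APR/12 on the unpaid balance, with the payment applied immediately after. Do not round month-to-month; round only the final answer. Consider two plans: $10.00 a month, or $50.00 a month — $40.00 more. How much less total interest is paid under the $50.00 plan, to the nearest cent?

Monthly rate r = 17%/12 = 1.41667% = 0.0141667.
At $10.00/mo: n = ⌈−ln(1 − rB₀/P)/ln(1+r)⌉ = 135 payments (last $8.62); total interest = total paid − $600.00 = $748.62.
At $50.00/mo: 14 payments (last $12.35); total interest $62.35.
Interest saved = $748.62 − $62.35 = $686.27.

$686.27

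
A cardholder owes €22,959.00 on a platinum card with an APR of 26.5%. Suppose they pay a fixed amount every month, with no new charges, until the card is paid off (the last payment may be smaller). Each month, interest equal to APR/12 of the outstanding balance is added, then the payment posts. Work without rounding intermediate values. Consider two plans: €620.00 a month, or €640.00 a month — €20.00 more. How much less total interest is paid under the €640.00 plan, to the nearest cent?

€2,286.12

Monthly rate r = 26.5%/12 = 2.20833% = 0.0220833.
At €620.00/mo: n = ⌈−ln(1 − rB₀/P)/ln(1+r)⌉ = 78 payments (last €582.78); total interest = total paid − €22,959.00 = €25,363.78.
At €640.00/mo: 72 payments (last €596.66); total interest €23,077.66.
Interest saved = €25,363.78 − €23,077.66 = €2,286.12.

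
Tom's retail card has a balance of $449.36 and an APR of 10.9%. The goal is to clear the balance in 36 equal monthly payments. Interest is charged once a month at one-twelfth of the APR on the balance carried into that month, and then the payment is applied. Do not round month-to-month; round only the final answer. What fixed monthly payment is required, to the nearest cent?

Monthly rate r = 10.9%/12 = 0.908333% = 0.00908333.
Level-payment amortization: P = B₀·r / (1 − (1+r)^(−n)) = 449.36·0.00908333 / (1 − 1.00908^(−36)).
Denominator 1 − (1+r)^(−36) = 0.277851012.
P = 4.08169 / 0.277851012 ≈ 14.69.

$14.69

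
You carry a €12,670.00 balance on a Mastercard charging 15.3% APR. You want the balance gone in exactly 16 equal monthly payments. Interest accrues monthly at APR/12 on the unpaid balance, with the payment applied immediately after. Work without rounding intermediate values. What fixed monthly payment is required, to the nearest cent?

€880.41

Monthly rate r = 15.3%/12 = 1.275% = 0.01275.
Level-payment amortization: P = B₀·r / (1 − (1+r)^(−n)) = 12670.00·0.01275 / (1 − 1.01275^(−16)).
Denominator 1 − (1+r)^(−16) = 0.183485371.
P = 161.543 / 0.183485371 ≈ 880.41.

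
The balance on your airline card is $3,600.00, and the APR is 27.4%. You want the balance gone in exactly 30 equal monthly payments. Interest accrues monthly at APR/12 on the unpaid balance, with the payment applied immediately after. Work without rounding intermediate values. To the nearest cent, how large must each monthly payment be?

Monthly rate r = 27.4%/12 = 2.28333% = 0.0228333.
Level-payment amortization: P = B₀·r / (1 − (1+r)^(−n)) = 3600.00·0.0228333 / (1 − 1.02283^(−30)).
Denominator 1 − (1+r)^(−30) = 0.492011579.
P = 82.2 / 0.492011579 ≈ 167.07.

$167.07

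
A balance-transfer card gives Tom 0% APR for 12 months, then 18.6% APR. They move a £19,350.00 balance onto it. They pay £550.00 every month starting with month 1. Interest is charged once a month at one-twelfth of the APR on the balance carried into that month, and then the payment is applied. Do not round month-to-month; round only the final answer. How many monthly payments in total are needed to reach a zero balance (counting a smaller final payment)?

41 payments

Promo months 1–12 at r₀ = 0%/12 = 0; months 13+ at r₁ = 18.6%/12 = 0.0155.
After month 12 (no interest yet): B = £19,350.00 − 12·£550.00 = £12,750.00.
Then at r₁ with £550.00/mo: n₂ = −ln(1 − r₁·B/P)/ln(1+r₁) ≈ 28.95 → 29 more payments.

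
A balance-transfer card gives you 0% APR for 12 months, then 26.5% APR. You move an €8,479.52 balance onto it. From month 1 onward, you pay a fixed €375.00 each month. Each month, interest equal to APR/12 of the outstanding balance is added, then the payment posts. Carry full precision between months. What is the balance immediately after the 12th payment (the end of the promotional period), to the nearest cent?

Promo months 1–12 at r₀ = 0%/12 = 0; months 13+ at r₁ = 26.5%/12 = 0.0220833.
After month 12 (no interest yet): B = €8,479.52 − 12·€375.00 = €3,979.52.

€3,979.52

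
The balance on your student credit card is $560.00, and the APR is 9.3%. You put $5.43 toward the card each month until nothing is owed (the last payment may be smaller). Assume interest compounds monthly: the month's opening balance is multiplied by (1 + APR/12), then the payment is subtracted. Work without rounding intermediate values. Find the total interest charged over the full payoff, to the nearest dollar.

Monthly rate r = 9.3%/12 = 0.775% = 0.00775.
Payoff takes n = ⌈−ln(1 − rB₀/P)/ln(1+r)⌉ = ⌈207.997⌉ = 208 payments; the last is $5.41.
Total paid = 207·$5.43 + $5.41 = $1,129.42.
Total interest = total paid − principal = $1,129.42 − $560.00 = $569.42.

$569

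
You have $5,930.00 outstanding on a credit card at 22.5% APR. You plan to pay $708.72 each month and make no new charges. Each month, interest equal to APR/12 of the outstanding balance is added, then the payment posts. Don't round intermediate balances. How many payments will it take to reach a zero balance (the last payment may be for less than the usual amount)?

10 months

Monthly rate r = 22.5%/12 = 1.875% = 0.01875.
Recurrence: B ← B·(1+r) − $708.72.
Month 1: interest $111.19; balance after payment $5,332.47.
Month 2: interest $99.98; balance after payment $4,723.73.
Closed form: n = −ln(1 − rB₀/P)/ln(1+r) = −ln(0.84312)/ln(1.01875) ≈ 9.186, so the balance reaches zero during payment 10.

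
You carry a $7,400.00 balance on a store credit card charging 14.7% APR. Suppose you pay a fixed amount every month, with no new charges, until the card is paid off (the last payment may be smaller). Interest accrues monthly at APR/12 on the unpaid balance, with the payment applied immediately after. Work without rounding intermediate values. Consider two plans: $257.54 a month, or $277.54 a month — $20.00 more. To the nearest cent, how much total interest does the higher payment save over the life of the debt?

$162.52

Monthly rate r = 14.7%/12 = 1.225% = 0.01225.
At $257.54/mo: n = ⌈−ln(1 − rB₀/P)/ln(1+r)⌉ = 36 payments (last $163.13); total interest = total paid − $7,400.00 = $1,777.03.
At $277.54/mo: 33 payments (last $133.23); total interest $1,614.51.
Interest saved = $1,777.03 − $1,614.51 = $162.52.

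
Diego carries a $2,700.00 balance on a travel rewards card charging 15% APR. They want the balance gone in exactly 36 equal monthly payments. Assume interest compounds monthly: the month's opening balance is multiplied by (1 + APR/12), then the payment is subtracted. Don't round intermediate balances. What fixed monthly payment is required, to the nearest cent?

Monthly rate r = 15%/12 = 1.25% = 0.0125.
Level-payment amortization: P = B₀·r / (1 − (1+r)^(−n)) = 2700.00·0.0125 / (1 − 1.0125^(−36)).
Denominator 1 − (1+r)^(−36) = 0.360590842.
P = 33.75 / 0.360590842 ≈ 93.60.

$93.60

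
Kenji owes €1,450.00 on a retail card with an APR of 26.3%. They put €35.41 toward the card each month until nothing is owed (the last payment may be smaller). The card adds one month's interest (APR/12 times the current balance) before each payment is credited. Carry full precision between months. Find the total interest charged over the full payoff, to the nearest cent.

€2,269.93

Monthly rate r = 26.3%/12 = 2.19167% = 0.0219167.
Payoff takes n = ⌈−ln(1 − rB₀/P)/ln(1+r)⌉ = ⌈105.052⌉ = 106 payments; the last is €1.88.
Total paid = 105·€35.41 + €1.88 = €3,719.93.
Total interest = total paid − principal = €3,719.93 − €1,450.00 = €2,269.93.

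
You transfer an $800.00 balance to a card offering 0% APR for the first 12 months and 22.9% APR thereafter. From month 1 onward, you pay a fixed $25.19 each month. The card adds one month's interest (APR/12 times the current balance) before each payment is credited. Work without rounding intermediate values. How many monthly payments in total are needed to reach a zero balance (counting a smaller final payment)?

38 months

Promo months 1–12 at r₀ = 0%/12 = 0; months 13+ at r₁ = 22.9%/12 = 0.0190833.
After month 12 (no interest yet): B = $800.00 − 12·$25.19 = $497.72.
Then at r₁ with $25.19/mo: n₂ = −ln(1 − r₁·B/P)/ln(1+r₁) ≈ 25.04 → 26 more payments.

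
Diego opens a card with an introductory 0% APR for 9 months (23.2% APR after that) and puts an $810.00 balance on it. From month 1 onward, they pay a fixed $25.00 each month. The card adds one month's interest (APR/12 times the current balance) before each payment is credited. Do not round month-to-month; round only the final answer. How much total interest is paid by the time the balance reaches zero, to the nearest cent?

Promo months 1–9 at r₀ = 0%/12 = 0; months 10+ at r₁ = 23.2%/12 = 0.0193333.
After month 9 (no interest yet): B = $810.00 − 9·$25.00 = $585.00.
Then at r₁ with $25.00/mo: n₂ = −ln(1 − r₁·B/P)/ln(1+r₁) ≈ 31.45 → 32 more payments.
Total paid = 40·$25.00 + $11.28 = $1,011.28; interest = $1,011.28 − $810.00 = $201.28.

$201.28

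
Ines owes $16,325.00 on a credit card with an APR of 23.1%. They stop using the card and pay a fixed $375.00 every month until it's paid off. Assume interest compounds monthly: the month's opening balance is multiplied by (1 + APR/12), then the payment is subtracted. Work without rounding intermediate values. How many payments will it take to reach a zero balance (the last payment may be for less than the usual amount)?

Monthly rate r = 23.1%/12 = 1.925% = 0.01925.
Recurrence: B ← B·(1+r) − $375.00.
Month 1: interest $314.26; balance after payment $16,264.26.
Month 2: interest $313.09; balance after payment $16,202.34.
Closed form: n = −ln(1 − rB₀/P)/ln(1+r) = −ln(0.16198)/ln(1.01925) ≈ 95.466, so the balance reaches zero during payment 96.

96 payments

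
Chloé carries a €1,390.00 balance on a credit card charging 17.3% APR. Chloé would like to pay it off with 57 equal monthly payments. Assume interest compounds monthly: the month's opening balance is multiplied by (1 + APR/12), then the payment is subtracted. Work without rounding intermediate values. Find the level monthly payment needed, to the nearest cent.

€35.93

Monthly rate r = 17.3%/12 = 1.44167% = 0.0144167.
Level-payment amortization: P = B₀·r / (1 − (1+r)^(−n)) = 1390.00·0.0144167 / (1 − 1.01442^(−57)).
Denominator 1 − (1+r)^(−57) = 0.557751295.
P = 20.0392 / 0.557751295 ≈ 35.93.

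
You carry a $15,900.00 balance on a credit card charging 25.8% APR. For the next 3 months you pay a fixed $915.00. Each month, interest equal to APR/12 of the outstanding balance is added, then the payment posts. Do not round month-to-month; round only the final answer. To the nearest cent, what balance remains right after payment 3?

Monthly rate r = 25.8%/12 = 2.15% = 0.0215.
Each month: B ← B·(1+r) − $915.00.
Month 1: interest $341.85; balance after payment $15,326.85.
Month 2: interest $329.53; balance after payment $14,741.38.
Month 3: interest $316.94; balance after payment $14,143.32.

$14,143.32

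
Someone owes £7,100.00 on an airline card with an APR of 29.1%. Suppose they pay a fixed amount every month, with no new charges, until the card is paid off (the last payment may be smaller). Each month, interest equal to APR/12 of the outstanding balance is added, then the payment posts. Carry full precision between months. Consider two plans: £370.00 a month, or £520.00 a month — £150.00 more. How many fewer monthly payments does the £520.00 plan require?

10 fewer payments

Monthly rate r = 29.1%/12 = 2.425% = 0.02425.
At £370.00/mo: n = ⌈−ln(1 − rB₀/P)/ln(1+r)⌉ = 27 payments (last £49.05); total interest = total paid − £7,100.00 = £2,569.05.
At £520.00/mo: 17 payments (last £408.17); total interest £1,628.17.
Payments saved = 27 − 17 = 10.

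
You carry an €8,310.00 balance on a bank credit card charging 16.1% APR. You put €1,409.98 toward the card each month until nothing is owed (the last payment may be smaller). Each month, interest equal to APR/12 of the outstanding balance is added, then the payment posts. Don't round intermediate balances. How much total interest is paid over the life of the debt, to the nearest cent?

€406.31

Monthly rate r = 16.1%/12 = 1.34167% = 0.0134167.
Payoff takes n = ⌈−ln(1 − rB₀/P)/ln(1+r)⌉ = ⌈6.181⌉ = 7 payments; the last is €256.43.
Total paid = 6·€1,409.98 + €256.43 = €8,716.31.
Total interest = total paid − principal = €8,716.31 − €8,310.00 = €406.31.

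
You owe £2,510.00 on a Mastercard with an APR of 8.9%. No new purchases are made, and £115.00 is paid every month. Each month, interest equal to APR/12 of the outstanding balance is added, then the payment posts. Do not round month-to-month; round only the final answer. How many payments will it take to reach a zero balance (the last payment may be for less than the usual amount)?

24 payments

Monthly rate r = 8.9%/12 = 0.741667% = 0.00741667.
Recurrence: B ← B·(1+r) − £115.00.
Month 1: interest £18.62; balance after payment £2,413.62.
Month 2: interest £17.90; balance after payment £2,316.52.
Closed form: n = −ln(1 − rB₀/P)/ln(1+r) = −ln(0.83812)/ln(1.00742) ≈ 23.898, so the balance reaches zero during payment 24.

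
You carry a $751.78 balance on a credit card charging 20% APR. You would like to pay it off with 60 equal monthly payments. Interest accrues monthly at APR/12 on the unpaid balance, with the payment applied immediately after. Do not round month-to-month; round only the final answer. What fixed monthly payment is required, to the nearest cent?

$19.92

Monthly rate r = 20%/12 = 1.66667% = 0.0166667.
Level-payment amortization: P = B₀·r / (1 − (1+r)^(−n)) = 751.78·0.0166667 / (1 − 1.01667^(−60)).
Denominator 1 − (1+r)^(−60) = 0.62907601.
P = 12.5297 / 0.62907601 ≈ 19.92.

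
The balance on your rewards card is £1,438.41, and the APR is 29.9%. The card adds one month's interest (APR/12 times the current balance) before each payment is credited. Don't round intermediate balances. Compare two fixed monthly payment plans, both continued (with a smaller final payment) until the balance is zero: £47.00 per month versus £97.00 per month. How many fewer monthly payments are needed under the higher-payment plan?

Monthly rate r = 29.9%/12 = 2.49167% = 0.0249167.
At £47.00/mo: n = ⌈−ln(1 − rB₀/P)/ln(1+r)⌉ = 59 payments (last £19.98); total interest = total paid − £1,438.41 = £1,307.57.
At £97.00/mo: 19 payments (last £72.04); total interest £379.63.
Payments saved = 59 − 19 = 40.

40 fewer payments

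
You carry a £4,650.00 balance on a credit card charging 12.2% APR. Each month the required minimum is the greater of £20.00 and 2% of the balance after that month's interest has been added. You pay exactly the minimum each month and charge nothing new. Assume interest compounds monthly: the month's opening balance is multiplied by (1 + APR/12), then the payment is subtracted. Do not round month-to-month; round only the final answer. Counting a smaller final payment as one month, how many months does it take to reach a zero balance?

223 months

Monthly rate r = 12.2%/12 = 1.01667% = 0.0101667.
While 2% of the post-interest balance exceeds £20.00, each month B ← (B·(1+r))·(1 − 0.02), i.e. B shrinks by the factor (1+r)·0.98 = 0.98996.
This holds for months 1–154. Entering month 155 the balance is £983.55; 2% of the post-interest balance is now below £20.00, so the flat £20.00 minimum applies from here.
From month 155 a fixed £20.00 at rate r clears £983.55 in 69 more payments. Total: 154 + 69 = 223 months.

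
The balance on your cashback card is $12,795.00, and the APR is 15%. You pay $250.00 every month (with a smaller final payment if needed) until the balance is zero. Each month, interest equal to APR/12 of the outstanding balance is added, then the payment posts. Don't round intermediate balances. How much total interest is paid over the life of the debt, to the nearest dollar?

Monthly rate r = 15%/12 = 1.25% = 0.0125.
Payoff takes n = ⌈−ln(1 − rB₀/P)/ln(1+r)⌉ = ⌈82.186⌉ = 83 payments; the last is $46.73.
Total paid = 82·$250.00 + $46.73 = $20,546.73.
Total interest = total paid − principal = $20,546.73 − $12,795.00 = $7,751.73.

$7,752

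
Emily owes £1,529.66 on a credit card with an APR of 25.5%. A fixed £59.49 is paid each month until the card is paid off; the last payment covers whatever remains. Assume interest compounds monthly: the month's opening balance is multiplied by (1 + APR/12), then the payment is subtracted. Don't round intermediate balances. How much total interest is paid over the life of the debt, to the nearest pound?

£707

Monthly rate r = 25.5%/12 = 2.125% = 0.02125.
Payoff takes n = ⌈−ln(1 − rB₀/P)/ln(1+r)⌉ = ⌈37.596⌉ = 38 payments; the last is £35.58.
Total paid = 37·£59.49 + £35.58 = £2,236.71.
Total interest = total paid − principal = £2,236.71 − £1,529.66 = £707.05.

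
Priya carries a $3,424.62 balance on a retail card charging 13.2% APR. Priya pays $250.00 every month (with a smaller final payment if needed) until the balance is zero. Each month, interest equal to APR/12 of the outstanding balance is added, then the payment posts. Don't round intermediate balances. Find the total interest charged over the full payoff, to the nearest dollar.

Monthly rate r = 13.2%/12 = 1.1% = 0.011.
Payoff takes n = ⌈−ln(1 − rB₀/P)/ln(1+r)⌉ = ⌈14.929⌉ = 15 payments; the last is $232.36.
Total paid = 14·$250.00 + $232.36 = $3,732.36.
Total interest = total paid − principal = $3,732.36 − $3,424.62 = $307.74.

$308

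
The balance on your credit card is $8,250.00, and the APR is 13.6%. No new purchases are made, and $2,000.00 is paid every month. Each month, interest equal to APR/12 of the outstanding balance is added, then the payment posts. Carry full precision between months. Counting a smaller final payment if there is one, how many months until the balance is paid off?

5 months

Monthly rate r = 13.6%/12 = 1.13333% = 0.0113333.
Recurrence: B ← B·(1+r) − $2,000.00.
Month 1: interest $93.50; balance after payment $6,343.50.
Month 2: interest $71.89; balance after payment $4,415.39.
Month 3: interest $50.04; balance after payment $2,465.43.
Month 4: interest $27.94; balance after payment $493.38.
Month 5: interest $5.59; balance after payment $0.00.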